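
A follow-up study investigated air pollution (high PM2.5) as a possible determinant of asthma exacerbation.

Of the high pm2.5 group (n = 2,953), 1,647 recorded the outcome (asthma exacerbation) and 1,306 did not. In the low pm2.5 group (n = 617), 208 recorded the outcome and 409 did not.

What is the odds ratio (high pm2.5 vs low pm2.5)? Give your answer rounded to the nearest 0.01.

From the description: a = 1647, b = 1306, c = 208, d = 409.
OR = (a·d)/(b·c) = (1647 × 409) / (1306 × 208) = 673623 / 271648 = 2.47976
The odds of asthma exacerbation are about 2.48 times as high in the high pm2.5 group.

2.48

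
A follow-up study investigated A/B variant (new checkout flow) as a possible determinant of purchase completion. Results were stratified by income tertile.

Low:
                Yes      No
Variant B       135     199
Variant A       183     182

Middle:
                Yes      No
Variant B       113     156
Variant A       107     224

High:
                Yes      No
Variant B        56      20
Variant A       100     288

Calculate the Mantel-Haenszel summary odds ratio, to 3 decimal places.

OR_MH = Σ(aᵢdᵢ/nᵢ) / Σ(bᵢcᵢ/nᵢ), where nᵢ is the stratum total.
Stratum 1 (Low): n = 699; a·d/n = 135·182/699 = 35.1502; b·c/n = 199·183/699 = 52.0987
Stratum 2 (Middle): n = 600; a·d/n = 113·224/600 = 42.1867; b·c/n = 156·107/600 = 27.8200
Stratum 3 (High): n = 464; a·d/n = 56·288/464 = 34.7586; b·c/n = 20·100/464 = 4.3103
OR_MH = (35.1502 + 42.1867 + 34.7586) / (52.0987 + 27.8200 + 4.3103) = 112.0955 / 84.2291 = 1.33084

1.331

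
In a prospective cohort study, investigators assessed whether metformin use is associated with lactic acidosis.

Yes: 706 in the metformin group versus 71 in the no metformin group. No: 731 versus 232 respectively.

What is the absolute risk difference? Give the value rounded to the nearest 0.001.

From the description: a = 706, b = 731, c = 71, d = 232.
Risk in exposed = 706/1437 = 0.491301; risk in unexposed = 71/303 = 0.234323.
Risk difference = 0.491301 − 0.234323 = 0.256978

0.257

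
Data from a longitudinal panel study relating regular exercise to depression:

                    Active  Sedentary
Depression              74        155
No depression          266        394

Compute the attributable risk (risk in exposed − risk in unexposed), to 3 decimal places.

-0.065

Reading the table with exposure as columns: a = 74 (Active, case), b = 266 (Active, non-case), c = 155 (Sedentary, case), d = 394.
Risk in exposed = 74/340 = 0.217647; risk in unexposed = 155/549 = 0.282332.
Risk difference = 0.217647 − 0.282332 = -0.064684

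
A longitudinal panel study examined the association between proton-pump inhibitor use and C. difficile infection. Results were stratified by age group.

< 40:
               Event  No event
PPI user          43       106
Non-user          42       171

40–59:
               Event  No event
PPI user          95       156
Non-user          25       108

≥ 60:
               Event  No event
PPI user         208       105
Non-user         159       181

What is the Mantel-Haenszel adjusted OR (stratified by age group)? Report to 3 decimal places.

2.180

OR_MH = Σ(aᵢdᵢ/nᵢ) / Σ(bᵢcᵢ/nᵢ), where nᵢ is the stratum total.
Stratum 1 (< 40): n = 362; a·d/n = 43·171/362 = 20.3122; b·c/n = 106·42/362 = 12.2983
Stratum 2 (40–59): n = 384; a·d/n = 95·108/384 = 26.7188; b·c/n = 156·25/384 = 10.1562
Stratum 3 (≥ 60): n = 653; a·d/n = 208·181/653 = 57.6539; b·c/n = 105·159/653 = 25.5666
OR_MH = (20.3122 + 26.7188 + 57.6539) / (12.2983 + 10.1562 + 25.5666) = 104.6848 / 48.0212 = 2.17997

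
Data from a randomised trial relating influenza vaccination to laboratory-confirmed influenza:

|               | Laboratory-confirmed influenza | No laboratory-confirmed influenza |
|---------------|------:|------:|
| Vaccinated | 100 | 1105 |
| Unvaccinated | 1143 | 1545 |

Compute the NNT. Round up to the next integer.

3

Risk in treated group = 100/1205 = 0.08299; risk in control = 1143/2688 = 0.42522.
Absolute risk reduction = 0.42522 − 0.08299 = 0.34224
NNT = 1 / ARR = 1 / 0.34224 = 2.922 → round up → 3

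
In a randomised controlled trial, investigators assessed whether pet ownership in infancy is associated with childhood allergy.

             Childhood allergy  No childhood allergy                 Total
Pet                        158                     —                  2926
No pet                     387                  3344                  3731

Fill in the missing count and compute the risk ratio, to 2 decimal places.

The missing cell is in the exposed row: 2926 − 158 = 2768.
So a = 158, b = 2768, c = 387, d = 3344.
RR = [a/(a+b)] / [c/(c+d)] = (158/2926) / (387/3731) = 0.05400/0.10373 = 0.52059

0.52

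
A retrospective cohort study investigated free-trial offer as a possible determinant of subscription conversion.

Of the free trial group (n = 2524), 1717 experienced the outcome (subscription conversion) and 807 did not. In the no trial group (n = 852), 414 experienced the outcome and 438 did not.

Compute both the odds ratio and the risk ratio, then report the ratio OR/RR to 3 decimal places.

From the description: a = 1717, b = 807, c = 414, d = 438.
OR = (1717·438)/(807·414) = 752046/334098 = 2.25097
Risk in exposed = 1717/2524 = 0.68027; risk in unexposed = 414/852 = 0.48592; RR = 1.39997
OR/RR = 2.25097 / 1.39997 = 1.60787
The outcome is not rare, so the OR lies further from 1 than the RR.

1.608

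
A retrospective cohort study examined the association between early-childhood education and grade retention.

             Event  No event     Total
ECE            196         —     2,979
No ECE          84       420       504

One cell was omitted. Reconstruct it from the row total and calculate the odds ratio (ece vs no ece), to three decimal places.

0.352

The missing cell is in the exposed row: 2979 − 196 = 2783.
So a = 196, b = 2783, c = 84, d = 420.
OR = (a·d)/(b·c) = (196 × 420) / (2783 × 84) = 82320 / 233772 = 0.35214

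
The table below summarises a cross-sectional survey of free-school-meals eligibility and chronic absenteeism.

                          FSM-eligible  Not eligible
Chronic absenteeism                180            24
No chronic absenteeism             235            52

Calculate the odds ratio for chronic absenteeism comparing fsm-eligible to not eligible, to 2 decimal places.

1.66

Reading the table with exposure as columns: a = 180 (FSM-eligible, case), b = 235 (FSM-eligible, non-case), c = 24 (Not eligible, case), d = 52.
OR = (a·d)/(b·c) = (180 × 52) / (235 × 24) = 9360 / 5640 = 1.65957
The odds of chronic absenteeism are about 1.66 times as high in the fsm-eligible group.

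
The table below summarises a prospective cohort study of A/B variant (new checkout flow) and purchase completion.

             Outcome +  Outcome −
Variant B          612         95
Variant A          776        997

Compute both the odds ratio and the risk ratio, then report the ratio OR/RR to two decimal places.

Cells: a = 612, b = 95, c = 776, d = 997.
OR = (612·997)/(95·776) = 610164/73720 = 8.27678
Risk in exposed = 612/707 = 0.86563; risk in unexposed = 776/1773 = 0.43768; RR = 1.97778
OR/RR = 8.27678 / 1.97778 = 4.18487
The outcome is not rare, so the OR lies further from 1 than the RR.

4.18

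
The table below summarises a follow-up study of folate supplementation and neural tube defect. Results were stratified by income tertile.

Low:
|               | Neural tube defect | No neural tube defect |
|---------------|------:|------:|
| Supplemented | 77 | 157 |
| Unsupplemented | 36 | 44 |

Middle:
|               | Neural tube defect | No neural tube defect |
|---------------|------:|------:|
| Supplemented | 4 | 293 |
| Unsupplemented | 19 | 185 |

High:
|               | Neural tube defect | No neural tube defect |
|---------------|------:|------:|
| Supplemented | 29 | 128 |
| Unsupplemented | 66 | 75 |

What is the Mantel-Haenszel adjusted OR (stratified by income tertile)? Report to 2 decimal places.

0.34

OR_MH = Σ(aᵢdᵢ/nᵢ) / Σ(bᵢcᵢ/nᵢ), where nᵢ is the stratum total.
Stratum 1 (Low): n = 314; a·d/n = 77·44/314 = 10.7898; b·c/n = 157·36/314 = 18.0000
Stratum 2 (Middle): n = 501; a·d/n = 4·185/501 = 1.4770; b·c/n = 293·19/501 = 11.1118
Stratum 3 (High): n = 298; a·d/n = 29·75/298 = 7.2987; b·c/n = 128·66/298 = 28.3490
OR_MH = (10.7898 + 1.4770 + 7.2987) / (18.0000 + 11.1118 + 28.3490) = 19.5655 / 57.4608 = 0.34050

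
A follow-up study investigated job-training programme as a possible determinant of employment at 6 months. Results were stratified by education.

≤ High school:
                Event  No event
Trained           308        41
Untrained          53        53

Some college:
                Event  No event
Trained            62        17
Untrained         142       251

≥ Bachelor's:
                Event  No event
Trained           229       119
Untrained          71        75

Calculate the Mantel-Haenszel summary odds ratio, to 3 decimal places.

OR_MH = Σ(aᵢdᵢ/nᵢ) / Σ(bᵢcᵢ/nᵢ), where nᵢ is the stratum total.
Stratum 1 (≤ High school): n = 455; a·d/n = 308·53/455 = 35.8769; b·c/n = 41·53/455 = 4.7758
Stratum 2 (Some college): n = 472; a·d/n = 62·251/472 = 32.9703; b·c/n = 17·142/472 = 5.1144
Stratum 3 (≥ Bachelor's): n = 494; a·d/n = 229·75/494 = 34.7672; b·c/n = 119·71/494 = 17.1032
OR_MH = (35.8769 + 32.9703 + 34.7672) / (4.7758 + 5.1144 + 17.1032) = 103.6145 / 26.9935 = 3.83850

3.839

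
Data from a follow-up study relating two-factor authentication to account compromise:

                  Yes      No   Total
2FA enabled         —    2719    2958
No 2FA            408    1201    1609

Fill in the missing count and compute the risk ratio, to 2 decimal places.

0.32

The missing cell is in the exposed row: 2958 − 2719 = 239.
So a = 239, b = 2719, c = 408, d = 1201.
RR = [a/(a+b)] / [c/(c+d)] = (239/2958) / (408/1609) = 0.08080/0.25357 = 0.31864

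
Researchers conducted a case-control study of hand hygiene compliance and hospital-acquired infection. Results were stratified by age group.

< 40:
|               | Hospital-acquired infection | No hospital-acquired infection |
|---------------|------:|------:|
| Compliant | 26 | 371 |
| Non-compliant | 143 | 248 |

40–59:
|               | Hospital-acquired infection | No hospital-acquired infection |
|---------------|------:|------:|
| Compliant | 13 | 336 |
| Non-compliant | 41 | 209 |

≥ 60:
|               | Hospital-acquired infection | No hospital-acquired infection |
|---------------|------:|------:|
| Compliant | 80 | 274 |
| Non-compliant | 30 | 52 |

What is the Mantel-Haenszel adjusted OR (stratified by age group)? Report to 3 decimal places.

0.204

OR_MH = Σ(aᵢdᵢ/nᵢ) / Σ(bᵢcᵢ/nᵢ), where nᵢ is the stratum total.
Stratum 1 (< 40): n = 788; a·d/n = 26·248/788 = 8.1827; b·c/n = 371·143/788 = 67.3261
Stratum 2 (40–59): n = 599; a·d/n = 13·209/599 = 4.5359; b·c/n = 336·41/599 = 22.9983
Stratum 3 (≥ 60): n = 436; a·d/n = 80·52/436 = 9.5413; b·c/n = 274·30/436 = 18.8532
OR_MH = (8.1827 + 4.5359 + 9.5413) / (67.3261 + 22.9983 + 18.8532) = 22.2599 / 109.1777 = 0.20389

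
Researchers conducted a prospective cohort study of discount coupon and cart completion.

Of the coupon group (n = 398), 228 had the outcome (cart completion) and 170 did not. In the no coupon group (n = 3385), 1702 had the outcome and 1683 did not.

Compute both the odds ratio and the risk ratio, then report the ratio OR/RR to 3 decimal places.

1.164

From the description: a = 228, b = 170, c = 1702, d = 1683.
OR = (228·1683)/(170·1702) = 383724/289340 = 1.32620
Risk in exposed = 228/398 = 0.57286; risk in unexposed = 1702/3385 = 0.50281; RR = 1.13933
OR/RR = 1.32620 / 1.13933 = 1.16402
The outcome is not rare, so the OR lies further from 1 than the RR.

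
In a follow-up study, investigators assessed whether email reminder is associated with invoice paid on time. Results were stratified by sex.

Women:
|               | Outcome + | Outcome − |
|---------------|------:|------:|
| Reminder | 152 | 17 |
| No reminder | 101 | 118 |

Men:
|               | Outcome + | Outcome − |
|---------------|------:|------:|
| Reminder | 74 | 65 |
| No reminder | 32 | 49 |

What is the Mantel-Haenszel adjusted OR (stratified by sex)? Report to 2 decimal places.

OR_MH = Σ(aᵢdᵢ/nᵢ) / Σ(bᵢcᵢ/nᵢ), where nᵢ is the stratum total.
Stratum 1 (Women): n = 388; a·d/n = 152·118/388 = 46.2268; b·c/n = 17·101/388 = 4.4253
Stratum 2 (Men): n = 220; a·d/n = 74·49/220 = 16.4818; b·c/n = 65·32/220 = 9.4545
OR_MH = (46.2268 + 16.4818) / (4.4253 + 9.4545) = 62.7086 / 13.8798 = 4.51798

4.52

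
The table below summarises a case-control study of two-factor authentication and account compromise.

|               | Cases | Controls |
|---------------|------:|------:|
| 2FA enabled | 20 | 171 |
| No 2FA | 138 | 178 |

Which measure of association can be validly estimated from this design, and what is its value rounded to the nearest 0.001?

0.151

Cells: a = 20, b = 171, c = 138, d = 178.
This is a case-control study: participants were sampled on outcome status, so risks in the source population cannot be estimated directly — relative risk is not valid here. The odds ratio is the appropriate measure.
OR = (a·d)/(b·c) = (20 × 178) / (171 × 138) = 3560 / 23598 = 0.15086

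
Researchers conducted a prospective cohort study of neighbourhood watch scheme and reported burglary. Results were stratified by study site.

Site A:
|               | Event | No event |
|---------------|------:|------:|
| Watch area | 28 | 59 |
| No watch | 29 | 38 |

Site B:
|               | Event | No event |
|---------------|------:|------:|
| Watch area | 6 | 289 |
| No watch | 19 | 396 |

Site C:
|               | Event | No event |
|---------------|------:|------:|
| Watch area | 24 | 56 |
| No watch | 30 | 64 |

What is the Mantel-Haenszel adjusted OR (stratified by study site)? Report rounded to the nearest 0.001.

0.670

OR_MH = Σ(aᵢdᵢ/nᵢ) / Σ(bᵢcᵢ/nᵢ), where nᵢ is the stratum total.
Stratum 1 (Site A): n = 154; a·d/n = 28·38/154 = 6.9091; b·c/n = 59·29/154 = 11.1104
Stratum 2 (Site B): n = 710; a·d/n = 6·396/710 = 3.3465; b·c/n = 289·19/710 = 7.7338
Stratum 3 (Site C): n = 174; a·d/n = 24·64/174 = 8.8276; b·c/n = 56·30/174 = 9.6552
OR_MH = (6.9091 + 3.3465 + 8.8276) / (11.1104 + 7.7338 + 9.6552) = 19.0832 / 28.4994 = 0.66960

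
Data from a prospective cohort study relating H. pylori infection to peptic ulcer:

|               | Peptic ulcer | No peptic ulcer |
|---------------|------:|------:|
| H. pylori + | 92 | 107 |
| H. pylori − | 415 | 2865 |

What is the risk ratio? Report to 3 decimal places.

3.654

Cells: a = 92, b = 107, c = 415, d = 2865.
Risk in exposed = 92/199 = 0.46231; risk in unexposed = 415/3280 = 0.12652.
RR = 0.46231 / 0.12652 = 3.65393
The risk among the exposed is 3.65 times that among the unexposed.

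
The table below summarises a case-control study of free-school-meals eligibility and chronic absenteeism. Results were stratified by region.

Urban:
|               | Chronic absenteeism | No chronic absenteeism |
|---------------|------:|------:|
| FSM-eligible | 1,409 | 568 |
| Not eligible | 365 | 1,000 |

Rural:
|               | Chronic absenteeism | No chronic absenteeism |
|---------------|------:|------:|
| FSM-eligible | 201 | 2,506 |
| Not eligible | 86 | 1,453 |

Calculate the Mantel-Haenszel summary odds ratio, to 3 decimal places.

OR_MH = Σ(aᵢdᵢ/nᵢ) / Σ(bᵢcᵢ/nᵢ), where nᵢ is the stratum total.
Stratum 1 (Urban): n = 3342; a·d/n = 1409·1000/3342 = 421.6038; b·c/n = 568·365/3342 = 62.0347
Stratum 2 (Rural): n = 4246; a·d/n = 201·1453/4246 = 68.7831; b·c/n = 2506·86/4246 = 50.7574
OR_MH = (421.6038 + 68.7831) / (62.0347 + 50.7574) = 490.3869 / 112.7921 = 4.34771

4.348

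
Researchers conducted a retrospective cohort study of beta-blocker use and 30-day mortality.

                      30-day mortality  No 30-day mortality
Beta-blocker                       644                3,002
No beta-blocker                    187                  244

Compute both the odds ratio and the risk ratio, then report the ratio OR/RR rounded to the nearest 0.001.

0.688

Cells: a = 644, b = 3002, c = 187, d = 244.
OR = (644·244)/(3002·187) = 157136/561374 = 0.27991
Risk in exposed = 644/3646 = 0.17663; risk in unexposed = 187/431 = 0.43387; RR = 0.40710
OR/RR = 0.27991 / 0.40710 = 0.68757
The outcome is not rare, so the OR lies further from 1 than the RR.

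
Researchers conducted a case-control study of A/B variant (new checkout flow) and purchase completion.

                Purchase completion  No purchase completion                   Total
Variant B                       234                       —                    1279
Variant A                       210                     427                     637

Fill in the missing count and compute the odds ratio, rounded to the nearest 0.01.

0.46

The missing cell is in the exposed row: 1279 − 234 = 1045.
So a = 234, b = 1045, c = 210, d = 427.
OR = (a·d)/(b·c) = (234 × 427) / (1045 × 210) = 99918 / 219450 = 0.45531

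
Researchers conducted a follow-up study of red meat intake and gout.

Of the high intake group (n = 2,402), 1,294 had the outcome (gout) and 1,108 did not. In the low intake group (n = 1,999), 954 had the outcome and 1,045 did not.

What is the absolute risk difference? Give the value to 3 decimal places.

From the description: a = 1294, b = 1108, c = 954, d = 1045.
Risk in exposed = 1294/2402 = 0.538718; risk in unexposed = 954/1999 = 0.477239.
Risk difference = 0.538718 − 0.477239 = 0.061479

0.061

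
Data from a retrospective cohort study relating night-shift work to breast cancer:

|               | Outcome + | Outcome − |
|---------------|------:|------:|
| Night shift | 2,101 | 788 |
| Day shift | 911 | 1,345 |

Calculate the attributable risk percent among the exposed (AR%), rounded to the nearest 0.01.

44.47

Cells: a = 2101, b = 788, c = 911, d = 1345.
Risk in exposed = 2101/2889 = 0.72724; risk in unexposed = 911/2256 = 0.40381.
RR = 0.72724/0.40381 = 1.80094
AR% = (RR − 1)/RR × 100 = (1.80094 − 1)/1.80094 × 100 = 44.4734%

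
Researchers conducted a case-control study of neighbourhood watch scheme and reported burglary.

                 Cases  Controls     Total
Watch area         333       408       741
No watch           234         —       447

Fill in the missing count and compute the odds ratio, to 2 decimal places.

The missing cell is in the unexposed row: 447 − 234 = 213.
So a = 333, b = 408, c = 234, d = 213.
OR = (a·d)/(b·c) = (333 × 213) / (408 × 234) = 70929 / 95472 = 0.74293

0.74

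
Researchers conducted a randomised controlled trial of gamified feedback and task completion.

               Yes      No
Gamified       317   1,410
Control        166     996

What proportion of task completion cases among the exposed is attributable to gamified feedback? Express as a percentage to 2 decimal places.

Cells: a = 317, b = 1410, c = 166, d = 996.
Risk in exposed = 317/1727 = 0.18356; risk in unexposed = 166/1162 = 0.14286.
RR = 0.18356/0.14286 = 1.28489
AR% = (RR − 1)/RR × 100 = (1.28489 − 1)/1.28489 × 100 = 22.1721%

22.17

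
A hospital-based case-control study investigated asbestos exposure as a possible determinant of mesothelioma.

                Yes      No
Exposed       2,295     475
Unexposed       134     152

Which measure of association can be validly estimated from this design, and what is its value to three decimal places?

Cells: a = 2295, b = 475, c = 134, d = 152.
This is a hospital-based case-control study: participants were sampled on outcome status, so risks in the source population cannot be estimated directly — relative risk is not valid here. The odds ratio is the appropriate measure.
OR = (a·d)/(b·c) = (2295 × 152) / (475 × 134) = 348840 / 63650 = 5.48060

5.481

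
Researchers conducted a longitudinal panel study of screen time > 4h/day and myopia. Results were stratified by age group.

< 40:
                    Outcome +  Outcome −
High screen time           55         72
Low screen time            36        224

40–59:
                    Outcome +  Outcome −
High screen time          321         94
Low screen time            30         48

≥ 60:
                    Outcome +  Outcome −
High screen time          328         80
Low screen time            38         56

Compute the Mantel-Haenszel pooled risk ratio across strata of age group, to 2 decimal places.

2.20

RR_MH = Σ(aᵢ·n₀ᵢ/nᵢ) / Σ(cᵢ·n₁ᵢ/nᵢ), with n₁ᵢ = aᵢ+bᵢ (exposed), n₀ᵢ = cᵢ+dᵢ (unexposed), nᵢ = n₁ᵢ+n₀ᵢ.
Stratum 1 (< 40): n₁ = 127, n₀ = 260, n = 387; a·n₀/n = 55·260/387 = 36.9509; c·n₁/n = 36·127/387 = 11.8140
Stratum 2 (40–59): n₁ = 415, n₀ = 78, n = 493; a·n₀/n = 321·78/493 = 50.7870; c·n₁/n = 30·415/493 = 25.2535
Stratum 3 (≥ 60): n₁ = 408, n₀ = 94, n = 502; a·n₀/n = 328·94/502 = 61.4183; c·n₁/n = 38·408/502 = 30.8845
RR_MH = (36.9509 + 50.7870 + 61.4183) / (11.8140 + 25.2535 + 30.8845) = 149.1562 / 67.9520 = 2.19502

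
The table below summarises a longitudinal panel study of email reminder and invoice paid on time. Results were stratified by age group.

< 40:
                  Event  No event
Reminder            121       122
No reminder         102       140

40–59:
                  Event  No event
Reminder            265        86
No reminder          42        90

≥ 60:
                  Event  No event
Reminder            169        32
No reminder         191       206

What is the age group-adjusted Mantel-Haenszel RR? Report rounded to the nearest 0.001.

1.680

RR_MH = Σ(aᵢ·n₀ᵢ/nᵢ) / Σ(cᵢ·n₁ᵢ/nᵢ), with n₁ᵢ = aᵢ+bᵢ (exposed), n₀ᵢ = cᵢ+dᵢ (unexposed), nᵢ = n₁ᵢ+n₀ᵢ.
Stratum 1 (< 40): n₁ = 243, n₀ = 242, n = 485; a·n₀/n = 121·242/485 = 60.3753; c·n₁/n = 102·243/485 = 51.1052
Stratum 2 (40–59): n₁ = 351, n₀ = 132, n = 483; a·n₀/n = 265·132/483 = 72.4224; c·n₁/n = 42·351/483 = 30.5217
Stratum 3 (≥ 60): n₁ = 201, n₀ = 397, n = 598; a·n₀/n = 169·397/598 = 112.1957; c·n₁/n = 191·201/598 = 64.1990
RR_MH = (60.3753 + 72.4224 + 112.1957) / (51.1052 + 30.5217 + 64.1990) = 244.9933 / 145.8259 = 1.68004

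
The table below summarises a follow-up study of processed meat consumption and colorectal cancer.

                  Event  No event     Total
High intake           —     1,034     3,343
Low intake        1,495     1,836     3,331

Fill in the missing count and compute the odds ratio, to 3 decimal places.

2.742

The missing cell is in the exposed row: 3343 − 1034 = 2309.
So a = 2309, b = 1034, c = 1495, d = 1836.
OR = (a·d)/(b·c) = (2309 × 1836) / (1034 × 1495) = 4239324 / 1545830 = 2.74243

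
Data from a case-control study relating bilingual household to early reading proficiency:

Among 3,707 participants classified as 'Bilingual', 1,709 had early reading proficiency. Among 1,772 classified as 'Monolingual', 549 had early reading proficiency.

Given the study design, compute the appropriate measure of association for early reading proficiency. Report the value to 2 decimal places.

From the description: a = 1709, b = 1998, c = 549, d = 1223.
This is a case-control study: participants were sampled on outcome status, so risks in the source population cannot be estimated directly — relative risk is not valid here. The odds ratio is the appropriate measure.
OR = (a·d)/(b·c) = (1709 × 1223) / (1998 × 549) = 2090107 / 1096902 = 1.90546

1.91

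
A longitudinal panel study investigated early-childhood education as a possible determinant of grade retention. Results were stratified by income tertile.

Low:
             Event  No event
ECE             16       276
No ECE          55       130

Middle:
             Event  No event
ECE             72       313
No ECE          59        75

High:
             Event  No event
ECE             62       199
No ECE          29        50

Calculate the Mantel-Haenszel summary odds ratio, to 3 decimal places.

OR_MH = Σ(aᵢdᵢ/nᵢ) / Σ(bᵢcᵢ/nᵢ), where nᵢ is the stratum total.
Stratum 1 (Low): n = 477; a·d/n = 16·130/477 = 4.3606; b·c/n = 276·55/477 = 31.8239
Stratum 2 (Middle): n = 519; a·d/n = 72·75/519 = 10.4046; b·c/n = 313·59/519 = 35.5819
Stratum 3 (High): n = 340; a·d/n = 62·50/340 = 9.1176; b·c/n = 199·29/340 = 16.9735
OR_MH = (4.3606 + 10.4046 + 9.1176) / (31.8239 + 35.5819 + 16.9735) = 23.8829 / 84.3793 = 0.28304

0.283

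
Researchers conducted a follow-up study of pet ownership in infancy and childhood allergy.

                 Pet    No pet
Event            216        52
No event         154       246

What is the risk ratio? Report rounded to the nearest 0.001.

Reading the table with exposure as columns: a = 216 (Pet, case), b = 154 (Pet, non-case), c = 52 (No pet, case), d = 246.
Risk in exposed = 216/370 = 0.58378; risk in unexposed = 52/298 = 0.17450.
RR = 0.58378 / 0.17450 = 3.34553
The risk among the exposed is 3.35 times that among the unexposed.

3.346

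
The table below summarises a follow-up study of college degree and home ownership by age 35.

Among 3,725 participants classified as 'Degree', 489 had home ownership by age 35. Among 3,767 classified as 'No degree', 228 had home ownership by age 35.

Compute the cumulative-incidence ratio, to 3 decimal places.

2.169

From the description: a = 489, b = 3236, c = 228, d = 3539.
Risk in exposed = 489/3725 = 0.13128; risk in unexposed = 228/3767 = 0.06053.
RR = 0.13128 / 0.06053 = 2.16892
The risk among the exposed is 2.17 times that among the unexposed.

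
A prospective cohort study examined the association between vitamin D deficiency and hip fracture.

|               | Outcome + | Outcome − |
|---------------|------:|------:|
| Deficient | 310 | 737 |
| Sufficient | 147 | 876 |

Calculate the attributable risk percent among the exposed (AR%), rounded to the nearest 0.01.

Cells: a = 310, b = 737, c = 147, d = 876.
Risk in exposed = 310/1047 = 0.29608; risk in unexposed = 147/1023 = 0.14370.
RR = 0.29608/0.14370 = 2.06050
AR% = (RR − 1)/RR × 100 = (2.06050 − 1)/2.06050 × 100 = 51.4682%

51.47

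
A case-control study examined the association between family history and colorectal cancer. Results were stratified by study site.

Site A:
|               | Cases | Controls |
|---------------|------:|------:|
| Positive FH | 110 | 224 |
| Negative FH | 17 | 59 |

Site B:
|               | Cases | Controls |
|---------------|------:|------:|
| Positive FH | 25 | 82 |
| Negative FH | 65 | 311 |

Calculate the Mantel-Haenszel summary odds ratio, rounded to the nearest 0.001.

OR_MH = Σ(aᵢdᵢ/nᵢ) / Σ(bᵢcᵢ/nᵢ), where nᵢ is the stratum total.
Stratum 1 (Site A): n = 410; a·d/n = 110·59/410 = 15.8293; b·c/n = 224·17/410 = 9.2878
Stratum 2 (Site B): n = 483; a·d/n = 25·311/483 = 16.0973; b·c/n = 82·65/483 = 11.0352
OR_MH = (15.8293 + 16.0973) / (9.2878 + 11.0352) = 31.9266 / 20.3230 = 1.57096

1.571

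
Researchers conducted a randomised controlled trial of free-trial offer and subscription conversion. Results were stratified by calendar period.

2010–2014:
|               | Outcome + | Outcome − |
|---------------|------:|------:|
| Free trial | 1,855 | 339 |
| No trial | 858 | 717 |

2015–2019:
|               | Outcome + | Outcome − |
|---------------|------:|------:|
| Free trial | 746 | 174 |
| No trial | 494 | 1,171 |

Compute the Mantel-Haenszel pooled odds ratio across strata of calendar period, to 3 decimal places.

6.256

OR_MH = Σ(aᵢdᵢ/nᵢ) / Σ(bᵢcᵢ/nᵢ), where nᵢ is the stratum total.
Stratum 1 (2010–2014): n = 3769; a·d/n = 1855·717/3769 = 352.8880; b·c/n = 339·858/3769 = 77.1722
Stratum 2 (2015–2019): n = 2585; a·d/n = 746·1171/2585 = 337.9366; b·c/n = 174·494/2585 = 33.2518
OR_MH = (352.8880 + 337.9366) / (77.1722 + 33.2518) = 690.8246 / 110.4240 = 6.25611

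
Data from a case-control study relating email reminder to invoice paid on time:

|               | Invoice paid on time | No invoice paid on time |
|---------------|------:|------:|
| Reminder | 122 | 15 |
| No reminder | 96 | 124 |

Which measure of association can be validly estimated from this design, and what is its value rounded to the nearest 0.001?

Cells: a = 122, b = 15, c = 96, d = 124.
This is a case-control study: participants were sampled on outcome status, so risks in the source population cannot be estimated directly — relative risk is not valid here. The odds ratio is the appropriate measure.
OR = (a·d)/(b·c) = (122 × 124) / (15 × 96) = 15128 / 1440 = 10.50556

10.506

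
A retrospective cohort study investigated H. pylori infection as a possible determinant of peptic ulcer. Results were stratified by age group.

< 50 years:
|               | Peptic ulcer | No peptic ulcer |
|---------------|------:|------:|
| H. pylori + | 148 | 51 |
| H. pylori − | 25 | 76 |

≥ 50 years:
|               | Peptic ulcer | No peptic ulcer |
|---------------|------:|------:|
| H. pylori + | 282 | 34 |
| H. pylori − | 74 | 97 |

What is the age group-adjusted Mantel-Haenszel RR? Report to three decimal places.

RR_MH = Σ(aᵢ·n₀ᵢ/nᵢ) / Σ(cᵢ·n₁ᵢ/nᵢ), with n₁ᵢ = aᵢ+bᵢ (exposed), n₀ᵢ = cᵢ+dᵢ (unexposed), nᵢ = n₁ᵢ+n₀ᵢ.
Stratum 1 (< 50 years): n₁ = 199, n₀ = 101, n = 300; a·n₀/n = 148·101/300 = 49.8267; c·n₁/n = 25·199/300 = 16.5833
Stratum 2 (≥ 50 years): n₁ = 316, n₀ = 171, n = 487; a·n₀/n = 282·171/487 = 99.0185; c·n₁/n = 74·316/487 = 48.0164
RR_MH = (49.8267 + 99.0185) / (16.5833 + 48.0164) = 148.8451 / 64.5998 = 2.30411

2.304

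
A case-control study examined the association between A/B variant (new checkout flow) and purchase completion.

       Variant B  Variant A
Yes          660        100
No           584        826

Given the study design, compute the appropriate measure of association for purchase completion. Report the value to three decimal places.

Reading the table with exposure as columns: a = 660 (Variant B, case), b = 584 (Variant B, non-case), c = 100 (Variant A, case), d = 826.
This is a case-control study: participants were sampled on outcome status, so risks in the source population cannot be estimated directly — relative risk is not valid here. The odds ratio is the appropriate measure.
OR = (a·d)/(b·c) = (660 × 826) / (584 × 100) = 545160 / 58400 = 9.33493

9.335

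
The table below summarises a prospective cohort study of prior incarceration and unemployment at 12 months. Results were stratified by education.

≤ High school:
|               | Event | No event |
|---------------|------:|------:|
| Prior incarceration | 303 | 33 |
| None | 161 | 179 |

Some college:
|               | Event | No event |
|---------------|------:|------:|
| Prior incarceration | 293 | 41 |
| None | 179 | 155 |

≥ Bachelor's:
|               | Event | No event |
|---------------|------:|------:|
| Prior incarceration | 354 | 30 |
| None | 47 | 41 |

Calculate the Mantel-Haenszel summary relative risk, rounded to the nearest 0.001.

RR_MH = Σ(aᵢ·n₀ᵢ/nᵢ) / Σ(cᵢ·n₁ᵢ/nᵢ), with n₁ᵢ = aᵢ+bᵢ (exposed), n₀ᵢ = cᵢ+dᵢ (unexposed), nᵢ = n₁ᵢ+n₀ᵢ.
Stratum 1 (≤ High school): n₁ = 336, n₀ = 340, n = 676; a·n₀/n = 303·340/676 = 152.3964; c·n₁/n = 161·336/676 = 80.0237
Stratum 2 (Some college): n₁ = 334, n₀ = 334, n = 668; a·n₀/n = 293·334/668 = 146.5000; c·n₁/n = 179·334/668 = 89.5000
Stratum 3 (≥ Bachelor's): n₁ = 384, n₀ = 88, n = 472; a·n₀/n = 354·88/472 = 66.0000; c·n₁/n = 47·384/472 = 38.2373
RR_MH = (152.3964 + 146.5000 + 66.0000) / (80.0237 + 89.5000 + 38.2373) = 364.8964 / 207.7610 = 1.75633

1.756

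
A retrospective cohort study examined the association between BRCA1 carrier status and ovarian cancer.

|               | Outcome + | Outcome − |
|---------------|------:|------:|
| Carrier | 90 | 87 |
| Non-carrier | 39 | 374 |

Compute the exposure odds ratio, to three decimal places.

Cells: a = 90, b = 87, c = 39, d = 374.
OR = (a·d)/(b·c) = (90 × 374) / (87 × 39) = 33660 / 3393 = 9.92042
The odds of ovarian cancer are about 9.92 times as high in the carrier group.

9.920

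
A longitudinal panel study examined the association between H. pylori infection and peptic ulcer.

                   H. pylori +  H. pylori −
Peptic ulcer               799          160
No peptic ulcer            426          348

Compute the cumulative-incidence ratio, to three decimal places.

2.071

Reading the table with exposure as columns: a = 799 (H. pylori +, case), b = 426 (H. pylori +, non-case), c = 160 (H. pylori −, case), d = 348.
Risk in exposed = 799/1225 = 0.65224; risk in unexposed = 160/508 = 0.31496.
RR = 0.65224 / 0.31496 = 2.07088
The risk among the exposed is 2.07 times that among the unexposed.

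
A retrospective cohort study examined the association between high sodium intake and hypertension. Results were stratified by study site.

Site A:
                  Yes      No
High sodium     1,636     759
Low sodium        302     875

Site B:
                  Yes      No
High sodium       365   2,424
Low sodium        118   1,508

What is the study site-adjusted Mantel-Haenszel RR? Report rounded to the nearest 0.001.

2.431

RR_MH = Σ(aᵢ·n₀ᵢ/nᵢ) / Σ(cᵢ·n₁ᵢ/nᵢ), with n₁ᵢ = aᵢ+bᵢ (exposed), n₀ᵢ = cᵢ+dᵢ (unexposed), nᵢ = n₁ᵢ+n₀ᵢ.
Stratum 1 (Site A): n₁ = 2395, n₀ = 1177, n = 3572; a·n₀/n = 1636·1177/3572 = 539.0739; c·n₁/n = 302·2395/3572 = 202.4888
Stratum 2 (Site B): n₁ = 2789, n₀ = 1626, n = 4415; a·n₀/n = 365·1626/4415 = 134.4258; c·n₁/n = 118·2789/4415 = 74.5418
RR_MH = (539.0739 + 134.4258) / (202.4888 + 74.5418) = 673.4997 / 277.0306 = 2.43114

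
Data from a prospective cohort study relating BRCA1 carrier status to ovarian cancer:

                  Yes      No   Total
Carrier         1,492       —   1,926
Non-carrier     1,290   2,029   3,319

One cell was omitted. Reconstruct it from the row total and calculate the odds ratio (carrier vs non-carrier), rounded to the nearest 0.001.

5.407

The missing cell is in the exposed row: 1926 − 1492 = 434.
So a = 1492, b = 434, c = 1290, d = 2029.
OR = (a·d)/(b·c) = (1492 × 2029) / (434 × 1290) = 3027268 / 559860 = 5.40719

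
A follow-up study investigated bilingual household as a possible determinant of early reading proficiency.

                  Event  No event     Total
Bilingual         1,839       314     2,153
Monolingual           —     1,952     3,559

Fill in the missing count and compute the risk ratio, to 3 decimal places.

1.892

The missing cell is in the unexposed row: 3559 − 1952 = 1607.
So a = 1839, b = 314, c = 1607, d = 1952.
RR = [a/(a+b)] / [c/(c+d)] = (1839/2153) / (1607/3559) = 0.85416/0.45153 = 1.89169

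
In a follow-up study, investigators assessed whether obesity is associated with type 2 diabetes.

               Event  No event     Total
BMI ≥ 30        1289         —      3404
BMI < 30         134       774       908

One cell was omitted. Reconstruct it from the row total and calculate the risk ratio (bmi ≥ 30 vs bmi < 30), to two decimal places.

2.57

The missing cell is in the exposed row: 3404 − 1289 = 2115.
So a = 1289, b = 2115, c = 134, d = 774.
RR = [a/(a+b)] / [c/(c+d)] = (1289/3404) / (134/908) = 0.37867/0.14758 = 2.56593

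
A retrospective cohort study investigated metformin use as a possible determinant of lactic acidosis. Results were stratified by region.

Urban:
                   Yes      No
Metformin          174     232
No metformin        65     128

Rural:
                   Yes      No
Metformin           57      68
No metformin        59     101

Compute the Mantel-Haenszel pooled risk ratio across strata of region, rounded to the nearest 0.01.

RR_MH = Σ(aᵢ·n₀ᵢ/nᵢ) / Σ(cᵢ·n₁ᵢ/nᵢ), with n₁ᵢ = aᵢ+bᵢ (exposed), n₀ᵢ = cᵢ+dᵢ (unexposed), nᵢ = n₁ᵢ+n₀ᵢ.
Stratum 1 (Urban): n₁ = 406, n₀ = 193, n = 599; a·n₀/n = 174·193/599 = 56.0634; c·n₁/n = 65·406/599 = 44.0568
Stratum 2 (Rural): n₁ = 125, n₀ = 160, n = 285; a·n₀/n = 57·160/285 = 32.0000; c·n₁/n = 59·125/285 = 25.8772
RR_MH = (56.0634 + 32.0000) / (44.0568 + 25.8772) = 88.0634 / 69.9340 = 1.25924

1.26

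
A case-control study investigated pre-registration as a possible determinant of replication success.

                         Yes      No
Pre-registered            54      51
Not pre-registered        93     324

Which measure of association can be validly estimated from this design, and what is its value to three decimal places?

Cells: a = 54, b = 51, c = 93, d = 324.
This is a case-control study: participants were sampled on outcome status, so risks in the source population cannot be estimated directly — relative risk is not valid here. The odds ratio is the appropriate measure.
OR = (a·d)/(b·c) = (54 × 324) / (51 × 93) = 17496 / 4743 = 3.68880

3.689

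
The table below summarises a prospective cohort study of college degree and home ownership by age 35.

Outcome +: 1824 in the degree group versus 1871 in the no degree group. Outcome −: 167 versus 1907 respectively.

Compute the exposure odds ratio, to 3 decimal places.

From the description: a = 1824, b = 167, c = 1871, d = 1907.
OR = (a·d)/(b·c) = (1824 × 1907) / (167 × 1871) = 3478368 / 312457 = 11.13231
The odds of home ownership by age 35 are about 11.13 times as high in the degree group.

11.132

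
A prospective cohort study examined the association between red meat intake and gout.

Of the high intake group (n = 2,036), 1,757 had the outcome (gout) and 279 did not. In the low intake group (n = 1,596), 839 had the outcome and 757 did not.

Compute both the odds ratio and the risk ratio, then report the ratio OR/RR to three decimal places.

3.461

From the description: a = 1757, b = 279, c = 839, d = 757.
OR = (1757·757)/(279·839) = 1330049/234081 = 5.68200
Risk in exposed = 1757/2036 = 0.86297; risk in unexposed = 839/1596 = 0.52569; RR = 1.64159
OR/RR = 5.68200 / 1.64159 = 3.46128
The outcome is not rare, so the OR lies further from 1 than the RR.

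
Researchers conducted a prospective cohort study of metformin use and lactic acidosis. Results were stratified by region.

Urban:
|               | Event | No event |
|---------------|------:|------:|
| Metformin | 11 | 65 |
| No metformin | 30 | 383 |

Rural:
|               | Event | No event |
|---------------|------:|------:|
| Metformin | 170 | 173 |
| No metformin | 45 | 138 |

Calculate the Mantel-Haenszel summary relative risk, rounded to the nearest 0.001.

2.012

RR_MH = Σ(aᵢ·n₀ᵢ/nᵢ) / Σ(cᵢ·n₁ᵢ/nᵢ), with n₁ᵢ = aᵢ+bᵢ (exposed), n₀ᵢ = cᵢ+dᵢ (unexposed), nᵢ = n₁ᵢ+n₀ᵢ.
Stratum 1 (Urban): n₁ = 76, n₀ = 413, n = 489; a·n₀/n = 11·413/489 = 9.2904; c·n₁/n = 30·76/489 = 4.6626
Stratum 2 (Rural): n₁ = 343, n₀ = 183, n = 526; a·n₀/n = 170·183/526 = 59.1445; c·n₁/n = 45·343/526 = 29.3441
RR_MH = (9.2904 + 59.1445) / (4.6626 + 29.3441) = 68.4349 / 34.0067 = 2.01239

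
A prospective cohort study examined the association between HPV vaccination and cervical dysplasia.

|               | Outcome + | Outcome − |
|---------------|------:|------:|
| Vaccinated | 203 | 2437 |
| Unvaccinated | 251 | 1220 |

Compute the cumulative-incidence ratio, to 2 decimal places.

0.45

Cells: a = 203, b = 2437, c = 251, d = 1220.
Risk in exposed = 203/2640 = 0.07689; risk in unexposed = 251/1471 = 0.17063.
RR = 0.07689 / 0.17063 = 0.45064
The risk is 55% lower among the exposed than among the unexposed.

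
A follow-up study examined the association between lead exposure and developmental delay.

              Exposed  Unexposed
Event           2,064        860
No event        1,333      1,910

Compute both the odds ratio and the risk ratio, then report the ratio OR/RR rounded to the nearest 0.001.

Reading the table with exposure as columns: a = 2064 (Exposed, case), b = 1333 (Exposed, non-case), c = 860 (Unexposed, case), d = 1910.
OR = (2064·1910)/(1333·860) = 3942240/1146380 = 3.43886
Risk in exposed = 2064/3397 = 0.60759; risk in unexposed = 860/2770 = 0.31047; RR = 1.95702
OR/RR = 3.43886 / 1.95702 = 1.75719
The outcome is not rare, so the OR lies further from 1 than the RR.

1.757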